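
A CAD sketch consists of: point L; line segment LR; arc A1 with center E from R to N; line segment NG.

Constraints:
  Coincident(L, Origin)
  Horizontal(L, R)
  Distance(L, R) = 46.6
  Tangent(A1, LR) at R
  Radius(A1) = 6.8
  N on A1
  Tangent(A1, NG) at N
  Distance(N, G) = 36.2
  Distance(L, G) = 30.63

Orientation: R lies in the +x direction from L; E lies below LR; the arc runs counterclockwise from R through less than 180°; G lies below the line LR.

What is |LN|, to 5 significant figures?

42.012

Checks: |EN| = 6.800 ✓; ∠(EN, NG) = 90.00° ✓; |NG| = 36.20 ✓; |LG| = 30.63 ✓.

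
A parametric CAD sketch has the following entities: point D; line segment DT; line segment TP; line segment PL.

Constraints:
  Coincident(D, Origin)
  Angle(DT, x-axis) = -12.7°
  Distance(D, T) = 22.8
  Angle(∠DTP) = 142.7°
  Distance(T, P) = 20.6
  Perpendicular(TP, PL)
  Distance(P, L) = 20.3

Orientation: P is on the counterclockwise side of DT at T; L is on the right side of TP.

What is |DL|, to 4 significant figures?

51.62

D is at the origin; DT runs at -12.7° with length 22.8, so T = 22.8·(cos -12.7°, sin -12.7°) = (22.24, -5.012). ∠DTP = 142.7°, so TP runs at -12.7° + (180° − 142.7°) = 24.60° from the x-axis; with |TP| = 20.6, P = T + 20.6·(cos 24.60°, sin 24.60°) = (40.97, 3.563). TP is perpendicular to PL; with |PL| = 20.3 on the right of TP, L = P + 20.3·(0.4163, -0.9092) = (49.42, -14.89). Then |DL| = |L − D| = 51.62.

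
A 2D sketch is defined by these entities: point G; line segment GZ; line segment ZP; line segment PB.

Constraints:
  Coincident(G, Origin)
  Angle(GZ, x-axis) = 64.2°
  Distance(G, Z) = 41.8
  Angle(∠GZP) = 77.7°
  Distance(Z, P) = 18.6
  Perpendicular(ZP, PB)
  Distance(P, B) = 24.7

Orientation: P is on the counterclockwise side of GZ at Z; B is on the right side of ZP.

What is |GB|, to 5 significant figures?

66.254

G is at the origin; GZ runs at 64.2° with length 41.8, so Z = 41.8·(cos 64.2°, sin 64.2°) = (18.193, 37.633). ∠GZP = 77.7°, so ZP runs at 64.2° + (180° − 77.7°) = 166.50° from the x-axis; with |ZP| = 18.6, P = Z + 18.6·(cos 166.50°, sin 166.50°) = (0.10658, 41.975). ZP ⟂ PB; with |PB| = 24.7 on the right of ZP, B = P + 24.7·(0.23345, 0.97237) = (5.8727, 65.993). Then |GB| = |B − G| = 66.254.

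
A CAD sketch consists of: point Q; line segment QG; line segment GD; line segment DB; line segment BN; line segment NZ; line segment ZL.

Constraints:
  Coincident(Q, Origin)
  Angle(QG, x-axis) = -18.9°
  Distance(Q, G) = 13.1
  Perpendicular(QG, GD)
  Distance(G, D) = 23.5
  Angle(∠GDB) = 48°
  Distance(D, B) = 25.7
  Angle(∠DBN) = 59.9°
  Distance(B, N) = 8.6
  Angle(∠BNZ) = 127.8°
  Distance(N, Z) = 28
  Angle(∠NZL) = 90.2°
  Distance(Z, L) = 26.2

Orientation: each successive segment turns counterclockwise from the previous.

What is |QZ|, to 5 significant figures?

31.918

Q is at the origin; QG runs at -18.9° with length 13.1, so G = (12.394, -4.2433). QG ⟂ GD, so GD runs at 71.100°; with |GD| = 23.5, D = (20.006, 17.990). ∠GDB = 48.0° gives DB at -156.90° from the x-axis; with |DB| = 25.7, B = (-3.6336, 7.9066). ∠DBN = 59.9° gives BN at -36.800° from the x-axis; with |BN| = 8.6, N = (3.2527, 2.7550). ∠BNZ = 127.8° gives NZ at 15.400° from the x-axis; with |NZ| = 28.0, Z = (30.247, 10.191). Then |QZ| = |Z − Q| = 31.918.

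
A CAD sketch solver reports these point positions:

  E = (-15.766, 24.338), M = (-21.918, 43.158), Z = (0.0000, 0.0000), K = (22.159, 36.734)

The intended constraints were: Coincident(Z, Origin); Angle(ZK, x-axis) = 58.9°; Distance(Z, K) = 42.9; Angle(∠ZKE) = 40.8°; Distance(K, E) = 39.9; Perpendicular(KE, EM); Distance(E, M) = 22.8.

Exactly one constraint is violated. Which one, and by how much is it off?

Distance(E, M) = 22.8 — off by 3.00.

Z = (0.00, 0.00) ✓; ZK at 58.90° ✓; |ZK| = 42.90 ✓; ∠ZKE = 40.80° ✓; |KE| = 39.90 ✓; ∠(KE, EM) = 90.00° ✓; |EM| = 19.80 ✗.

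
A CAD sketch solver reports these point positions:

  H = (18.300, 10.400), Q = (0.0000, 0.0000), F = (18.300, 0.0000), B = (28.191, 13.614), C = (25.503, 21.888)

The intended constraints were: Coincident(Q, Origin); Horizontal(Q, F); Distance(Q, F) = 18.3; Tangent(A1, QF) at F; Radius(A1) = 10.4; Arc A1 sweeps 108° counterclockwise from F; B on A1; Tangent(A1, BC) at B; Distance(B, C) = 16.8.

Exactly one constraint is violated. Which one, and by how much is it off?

Distance(B, C) = 16.8 — off by 8.10.

Q = (0.00, 0.00) ✓; Q.y = 0.00, F.y = 0.00 ✓; |QF| = 18.30 ✓; ∠(HF, FQ) = 90.00° ✓; |HF| = 10.40 ✓; bearing(H→B) − bearing(H→F) = 108.0° ✓; |HB| = 10.40 ✓; ∠(HB, BC) = 90.00° ✓; |BC| = 8.700 ✗.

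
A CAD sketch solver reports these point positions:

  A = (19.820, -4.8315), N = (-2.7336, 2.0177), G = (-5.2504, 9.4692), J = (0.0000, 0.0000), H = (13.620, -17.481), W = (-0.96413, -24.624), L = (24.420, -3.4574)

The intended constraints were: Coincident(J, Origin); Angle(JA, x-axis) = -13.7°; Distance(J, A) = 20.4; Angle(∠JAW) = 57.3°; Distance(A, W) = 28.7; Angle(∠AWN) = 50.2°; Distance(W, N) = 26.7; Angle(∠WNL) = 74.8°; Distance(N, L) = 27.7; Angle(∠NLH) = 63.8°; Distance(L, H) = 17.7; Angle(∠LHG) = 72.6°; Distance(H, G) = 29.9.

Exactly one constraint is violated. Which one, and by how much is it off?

Distance(H, G) = 29.9 — off by 3.00.

J = (0.00, 0.00) ✓; JA at -13.70° ✓; |JA| = 20.40 ✓; ∠JAW = 57.30° ✓; |AW| = 28.70 ✓; ∠AWN = 50.20° ✓; |WN| = 26.70 ✓; ∠WNL = 74.80° ✓; |NL| = 27.70 ✓; ∠NLH = 63.80° ✓; |LH| = 17.70 ✓; ∠LHG = 72.60° ✓; |HG| = 32.90 ✗.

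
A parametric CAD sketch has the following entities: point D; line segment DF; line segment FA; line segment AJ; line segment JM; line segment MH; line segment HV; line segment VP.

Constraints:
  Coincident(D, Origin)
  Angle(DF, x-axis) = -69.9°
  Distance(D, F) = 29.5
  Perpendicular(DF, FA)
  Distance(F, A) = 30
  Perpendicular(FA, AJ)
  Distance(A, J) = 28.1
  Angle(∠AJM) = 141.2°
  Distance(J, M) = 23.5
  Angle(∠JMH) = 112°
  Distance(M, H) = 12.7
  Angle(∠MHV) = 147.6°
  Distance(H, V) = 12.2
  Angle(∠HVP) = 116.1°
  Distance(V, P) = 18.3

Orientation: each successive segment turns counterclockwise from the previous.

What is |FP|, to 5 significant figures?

16.837

∠MHV = 147.6° gives HV at -110.70° from the x-axis; with |HV| = 12.2, V = (-5.9367, 2.0958). ∠HVP = 116.1° gives VP at -46.800° from the x-axis; with |VP| = 18.3, P = (6.5905, -11.244). Then |FP| = |P − F| = 16.837.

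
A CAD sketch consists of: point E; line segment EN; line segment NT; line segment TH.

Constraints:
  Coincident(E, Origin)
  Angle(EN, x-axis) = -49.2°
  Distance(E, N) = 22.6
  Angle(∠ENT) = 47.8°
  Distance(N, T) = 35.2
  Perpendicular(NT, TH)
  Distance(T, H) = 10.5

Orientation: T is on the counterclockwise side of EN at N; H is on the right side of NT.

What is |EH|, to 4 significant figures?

33.81

E is at the origin; EN runs at -49.2° with length 22.6, so N = 22.6·(cos -49.2°, sin -49.2°) = (14.77, -17.11). ∠ENT = 47.8°, so NT runs at -49.2° + (180° − 47.8°) = 83.00° from the x-axis; with |NT| = 35.2, T = N + 35.2·(cos 83.00°, sin 83.00°) = (19.06, 17.83). NT is perpendicular to TH; with |TH| = 10.5 on the right of NT, H = T + 10.5·(0.9925, -0.1219) = (29.48, 16.55). Then |EH| = |H − E| = 33.81.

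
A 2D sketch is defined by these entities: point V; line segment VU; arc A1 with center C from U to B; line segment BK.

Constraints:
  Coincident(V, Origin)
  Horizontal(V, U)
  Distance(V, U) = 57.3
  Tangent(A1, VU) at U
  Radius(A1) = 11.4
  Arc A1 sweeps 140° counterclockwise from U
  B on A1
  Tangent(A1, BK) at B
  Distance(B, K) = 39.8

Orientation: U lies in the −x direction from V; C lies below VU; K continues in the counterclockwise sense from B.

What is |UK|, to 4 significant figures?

51.25

V is at the origin; VU is horizontal with |VU| = 57.3 and U on the −x side, so U = (-57.30, 0.000). Since A1 is tangent to VU there, CU ⟂ VU, so C = U + (0, -11.4) = (-57.30, -11.40). On A1, U sits at bearing 90° from C; a 140° counterclockwise sweep puts B at bearing 230°, so B = C + 11.4·(cos 230°, sin 230°) = (-64.63, -20.13). Tangency of A1 to BK means the radius CB is perpendicular to BK, so BK runs along (−sin 230°, cos 230°); with |BK| = 39.8, K = (-34.14, -45.72). Then |UK| = |K − U| = 51.25.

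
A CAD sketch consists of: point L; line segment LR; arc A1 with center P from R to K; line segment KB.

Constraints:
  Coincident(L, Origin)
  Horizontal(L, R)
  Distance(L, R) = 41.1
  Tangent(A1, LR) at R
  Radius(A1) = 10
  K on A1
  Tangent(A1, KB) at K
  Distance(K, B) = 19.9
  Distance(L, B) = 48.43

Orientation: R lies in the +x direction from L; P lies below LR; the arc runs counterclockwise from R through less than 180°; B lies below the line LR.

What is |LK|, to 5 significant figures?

33.850

Checks: |PK| = 10.00 ✓; ∠(PK, KB) = 90.00° ✓; |KB| = 19.90 ✓; |LB| = 48.43 ✓.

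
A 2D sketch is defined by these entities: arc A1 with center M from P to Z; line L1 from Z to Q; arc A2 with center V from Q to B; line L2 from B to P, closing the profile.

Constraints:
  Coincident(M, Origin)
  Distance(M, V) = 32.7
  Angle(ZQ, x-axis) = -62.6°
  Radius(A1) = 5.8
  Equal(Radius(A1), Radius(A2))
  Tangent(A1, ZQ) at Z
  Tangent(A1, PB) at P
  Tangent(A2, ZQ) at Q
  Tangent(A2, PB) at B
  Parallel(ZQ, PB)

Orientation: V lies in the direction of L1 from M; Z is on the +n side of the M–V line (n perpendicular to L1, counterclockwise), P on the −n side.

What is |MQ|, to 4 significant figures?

33.21

Tangency of A1 to both parallel lines with radius 5.8 puts Z and P at M ± 5.8·n: Z = (5.149, 2.669), P = (-5.149, -2.669). Equal radii place Q and B the same way about V: Q = V + 5.8·n = (20.20, -26.36), B = V − 5.8·n = (9.899, -31.70). Then |MQ| = |Q − M| = 33.21.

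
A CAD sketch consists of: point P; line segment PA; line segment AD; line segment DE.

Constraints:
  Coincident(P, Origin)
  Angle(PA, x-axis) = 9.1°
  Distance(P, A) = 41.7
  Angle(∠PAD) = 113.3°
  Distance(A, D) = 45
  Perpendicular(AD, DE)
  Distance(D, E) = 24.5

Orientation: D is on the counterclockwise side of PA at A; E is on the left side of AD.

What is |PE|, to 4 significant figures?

63.02

∠PAD = 113.3°, so AD runs at 9.1° + (180° − 113.3°) = 75.80° from the x-axis; with |AD| = 45.0, D = A + 45.0·(cos 75.80°, sin 75.80°) = (52.21, 50.22). AD is perpendicular to DE; with |DE| = 24.5 on the left of AD, E = D + 24.5·(-0.9694, 0.2453) = (28.46, 56.23). Then |PE| = |E − P| = 63.02.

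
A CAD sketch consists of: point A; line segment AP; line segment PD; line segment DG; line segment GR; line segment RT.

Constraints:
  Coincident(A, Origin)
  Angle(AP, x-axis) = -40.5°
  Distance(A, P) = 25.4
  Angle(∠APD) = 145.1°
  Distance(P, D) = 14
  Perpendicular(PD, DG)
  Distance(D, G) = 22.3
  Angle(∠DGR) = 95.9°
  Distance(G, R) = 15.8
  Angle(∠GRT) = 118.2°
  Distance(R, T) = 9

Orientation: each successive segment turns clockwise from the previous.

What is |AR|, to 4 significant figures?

21.30

A is at the origin; AP runs at -40.5° with length 25.4, so P = (19.31, -16.50). ∠APD = 145.1° gives PD at -75.40° from the x-axis; with |PD| = 14.0, D = (22.84, -30.04). PD ⟂ DG, so DG runs at -165.4°; with |DG| = 22.3, G = (1.263, -35.67). ∠DGR = 95.9° gives GR at 110.5° from the x-axis; with |GR| = 15.8, R = (-4.270, -20.87). Then |AR| = |R − A| = 21.30.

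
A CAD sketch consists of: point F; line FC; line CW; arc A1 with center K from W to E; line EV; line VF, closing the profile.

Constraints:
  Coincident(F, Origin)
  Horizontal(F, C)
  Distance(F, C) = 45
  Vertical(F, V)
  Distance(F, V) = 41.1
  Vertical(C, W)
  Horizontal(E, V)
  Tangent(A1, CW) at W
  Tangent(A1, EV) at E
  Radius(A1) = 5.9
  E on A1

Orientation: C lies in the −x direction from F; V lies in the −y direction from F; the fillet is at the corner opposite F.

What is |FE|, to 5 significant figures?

56.728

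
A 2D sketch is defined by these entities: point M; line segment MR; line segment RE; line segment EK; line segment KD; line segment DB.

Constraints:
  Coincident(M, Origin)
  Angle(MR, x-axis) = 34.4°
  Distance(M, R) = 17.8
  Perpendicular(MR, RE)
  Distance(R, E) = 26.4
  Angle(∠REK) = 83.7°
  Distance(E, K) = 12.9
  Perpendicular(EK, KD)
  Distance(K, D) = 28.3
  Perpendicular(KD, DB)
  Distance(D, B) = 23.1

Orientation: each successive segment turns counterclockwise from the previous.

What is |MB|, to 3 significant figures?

31.0

M is at the origin; MR runs at 34.4° with length 17.8, so R = (14.7, 10.1). The perpendicularity gives RE at right angles to MR, so RE runs at 124°; with |RE| = 26.4, E = (-0.228, 31.8). ∠REK = 83.7° gives EK at -139° from the x-axis; with |EK| = 12.9, K = (-10.0, 23.4). The perpendicularity gives KD at right angles to EK, so KD runs at -49.3°; with |KD| = 28.3, D = (8.45, 1.97). The perpendicularity gives DB at right angles to KD, so DB runs at 40.7°; with |DB| = 23.1, B = (26.0, 17.0). Then |MB| = |B − M| = 31.0.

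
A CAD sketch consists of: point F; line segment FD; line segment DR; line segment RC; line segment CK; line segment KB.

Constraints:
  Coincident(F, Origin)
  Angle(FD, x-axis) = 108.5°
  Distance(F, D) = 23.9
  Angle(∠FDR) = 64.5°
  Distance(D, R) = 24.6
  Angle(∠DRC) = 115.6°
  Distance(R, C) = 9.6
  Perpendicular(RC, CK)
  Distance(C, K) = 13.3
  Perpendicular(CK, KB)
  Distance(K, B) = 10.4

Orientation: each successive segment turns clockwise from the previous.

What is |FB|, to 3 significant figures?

16.7

F is at the origin; FD runs at 108.5° with length 23.9, so D = (-7.58, 22.7). ∠FDR = 64.5° gives DR at -7.00° from the x-axis; with |DR| = 24.6, R = (16.8, 19.7). ∠DRC = 115.6° gives RC at -71.4° from the x-axis; with |RC| = 9.6, C = (19.9, 10.6). RC ⟂ CK, so CK runs at -161°; with |CK| = 13.3, K = (7.29, 6.33). The perpendicularity gives KB at right angles to CK, so KB runs at 109°; with |KB| = 10.4, B = (3.97, 16.2). Then |FB| = |B − F| = 16.7.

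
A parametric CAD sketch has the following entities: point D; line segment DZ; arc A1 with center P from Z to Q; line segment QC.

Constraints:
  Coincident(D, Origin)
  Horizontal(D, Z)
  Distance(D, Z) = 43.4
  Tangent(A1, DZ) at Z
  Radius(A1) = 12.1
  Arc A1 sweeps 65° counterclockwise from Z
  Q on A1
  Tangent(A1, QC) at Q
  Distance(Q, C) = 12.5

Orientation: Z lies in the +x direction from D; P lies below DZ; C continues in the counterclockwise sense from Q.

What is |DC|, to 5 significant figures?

32.751

D is at the origin; D and Z share the same y with |DZ| = 43.4 and Z on the +x side, so Z = (43.400, 0.0000). The tangent condition forces PZ to be normal to DZ, so P = Z + (0, -12.1) = (43.400, -12.100). On A1, Z sits at bearing 90° from P; a 65° counterclockwise sweep puts Q at bearing 155°, so Q = P + 12.1·(cos 155°, sin 155°) = (32.434, -6.9863). A1 meets QC tangentially, so PQ is at right angles to QC, so QC runs along (−sin 155°, cos 155°); with |QC| = 12.5, C = (27.151, -18.315). Then |DC| = |C − D| = 32.751.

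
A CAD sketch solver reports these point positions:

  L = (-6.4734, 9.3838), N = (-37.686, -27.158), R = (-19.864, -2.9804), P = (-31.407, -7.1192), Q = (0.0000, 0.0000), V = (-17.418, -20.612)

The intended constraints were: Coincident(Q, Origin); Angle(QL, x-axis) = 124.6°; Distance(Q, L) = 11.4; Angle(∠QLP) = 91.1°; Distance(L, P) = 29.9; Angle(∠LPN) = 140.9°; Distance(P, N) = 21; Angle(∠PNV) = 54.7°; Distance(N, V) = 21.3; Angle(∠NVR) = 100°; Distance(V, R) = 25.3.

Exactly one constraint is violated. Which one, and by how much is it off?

Distance(V, R) = 25.3 — off by 7.50.

Q = (0.00, 0.00) ✓; QL at 124.6° ✓; |QL| = 11.40 ✓; ∠QLP = 91.10° ✓; |LP| = 29.90 ✓; ∠LPN = 140.9° ✓; |PN| = 21.00 ✓; ∠PNV = 54.70° ✓; |NV| = 21.30 ✓; ∠NVR = 100.0° ✓; |VR| = 17.80 ✗.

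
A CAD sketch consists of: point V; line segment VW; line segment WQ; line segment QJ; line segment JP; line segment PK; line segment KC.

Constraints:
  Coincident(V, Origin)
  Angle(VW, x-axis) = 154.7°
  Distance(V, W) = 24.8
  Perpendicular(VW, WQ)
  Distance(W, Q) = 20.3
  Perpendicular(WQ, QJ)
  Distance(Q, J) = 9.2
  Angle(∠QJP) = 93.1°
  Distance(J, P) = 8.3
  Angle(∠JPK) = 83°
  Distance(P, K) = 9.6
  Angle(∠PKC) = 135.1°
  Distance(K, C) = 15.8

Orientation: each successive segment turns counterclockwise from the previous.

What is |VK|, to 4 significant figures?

27.78

∠QJP = 93.1° gives JP at 61.60° from the x-axis; with |JP| = 8.3, P = (-18.83, -4.385). ∠JPK = 83.0° gives PK at 158.6° from the x-axis; with |PK| = 9.6, K = (-27.77, -0.8822). Then |VK| = |K − V| = 27.78.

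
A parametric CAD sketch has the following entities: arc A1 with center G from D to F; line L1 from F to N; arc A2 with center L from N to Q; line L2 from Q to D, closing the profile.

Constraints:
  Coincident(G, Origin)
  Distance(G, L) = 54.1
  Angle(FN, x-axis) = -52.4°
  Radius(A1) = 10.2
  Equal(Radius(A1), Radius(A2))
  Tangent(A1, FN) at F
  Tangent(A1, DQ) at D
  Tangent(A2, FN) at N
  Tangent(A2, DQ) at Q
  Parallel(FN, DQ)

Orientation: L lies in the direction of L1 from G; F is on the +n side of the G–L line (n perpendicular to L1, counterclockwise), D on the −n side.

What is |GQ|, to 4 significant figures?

55.05

The slot axis is L1's direction at -52.4°, so u = (cos -52.4°, sin -52.4°) = (0.6101, -0.7923) and n = (−sin -52.4°, cos -52.4°) = (0.7923, 0.6101). G is at the origin and L lies 54.1 along u from G, so L = 54.1·u = (33.01, -42.86). Tangency of A1 to both parallel lines with radius 10.2 puts F and D at G ± 10.2·n: F = (8.081, 6.223), D = (-8.081, -6.223). Equal radii place N and Q the same way about L: N = L + 10.2·n = (41.09, -36.64), Q = L − 10.2·n = (24.93, -49.09). Then |GQ| = |Q − G| = 55.05.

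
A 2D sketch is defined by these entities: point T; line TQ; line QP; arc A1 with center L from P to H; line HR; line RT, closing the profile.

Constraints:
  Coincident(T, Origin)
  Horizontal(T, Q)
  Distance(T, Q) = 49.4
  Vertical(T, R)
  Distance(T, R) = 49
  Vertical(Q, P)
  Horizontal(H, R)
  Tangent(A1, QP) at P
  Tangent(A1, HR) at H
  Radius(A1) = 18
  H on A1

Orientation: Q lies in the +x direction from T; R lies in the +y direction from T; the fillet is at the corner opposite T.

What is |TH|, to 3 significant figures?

58.2

The virtual corner opposite T is at (49.4, 49.0). A1 meets QP tangentially, so LP is at right angles to QP and since A1 is tangent to HR there, LH ⟂ HR, with radius 18.0, so the center L sits 18.0 in from both sides at L = (31.4, 31.0). That places the tangent points at P = (49.4, 31.0) on QP and H = (31.4, 49.0) on HR. Then |TH| = |H − T| = 58.2.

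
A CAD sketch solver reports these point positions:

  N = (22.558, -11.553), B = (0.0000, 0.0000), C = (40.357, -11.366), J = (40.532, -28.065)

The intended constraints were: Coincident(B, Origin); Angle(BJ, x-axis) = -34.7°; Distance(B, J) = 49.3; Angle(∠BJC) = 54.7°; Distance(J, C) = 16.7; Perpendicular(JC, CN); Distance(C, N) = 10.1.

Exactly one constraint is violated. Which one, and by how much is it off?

Distance(C, N) = 10.1 — off by 7.70.

B = (0.00, 0.00) ✓; BJ at -34.70° ✓; |BJ| = 49.30 ✓; ∠BJC = 54.70° ✓; |JC| = 16.70 ✓; ∠(JC, CN) = 90.00° ✓; |CN| = 17.80 ✗.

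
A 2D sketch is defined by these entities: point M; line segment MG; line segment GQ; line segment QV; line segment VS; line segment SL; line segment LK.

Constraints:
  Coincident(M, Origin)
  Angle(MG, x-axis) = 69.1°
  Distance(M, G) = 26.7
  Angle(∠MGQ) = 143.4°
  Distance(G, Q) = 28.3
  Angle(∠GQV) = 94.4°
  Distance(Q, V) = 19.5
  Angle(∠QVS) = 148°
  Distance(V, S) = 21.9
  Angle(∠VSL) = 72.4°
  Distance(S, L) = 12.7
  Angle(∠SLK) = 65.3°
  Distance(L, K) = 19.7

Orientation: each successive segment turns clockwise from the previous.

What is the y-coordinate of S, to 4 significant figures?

2.735

M is at the origin; MG runs at 69.1° with length 26.7, so G = (9.525, 24.94). ∠MGQ = 143.4° gives GQ at 32.50° from the x-axis; with |GQ| = 28.3, Q = (33.39, 40.15). ∠GQV = 94.4° gives QV at -53.10° from the x-axis; with |QV| = 19.5, V = (45.10, 24.55). ∠QVS = 148.0° gives VS at -85.10° from the x-axis; with |VS| = 21.9, S = (46.97, 2.735). So S.y = 2.735.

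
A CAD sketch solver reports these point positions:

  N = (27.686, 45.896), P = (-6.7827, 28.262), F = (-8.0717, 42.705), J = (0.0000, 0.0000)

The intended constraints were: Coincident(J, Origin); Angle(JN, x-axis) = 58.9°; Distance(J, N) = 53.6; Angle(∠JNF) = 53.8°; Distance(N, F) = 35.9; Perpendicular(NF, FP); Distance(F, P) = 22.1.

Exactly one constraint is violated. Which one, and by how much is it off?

Distance(F, P) = 22.1 — off by 7.60.

J = (0.00, 0.00) ✓; JN at 58.90° ✓; |JN| = 53.60 ✓; ∠JNF = 53.80° ✓; |NF| = 35.90 ✓; ∠(NF, FP) = 90.00° ✓; |FP| = 14.50 ✗.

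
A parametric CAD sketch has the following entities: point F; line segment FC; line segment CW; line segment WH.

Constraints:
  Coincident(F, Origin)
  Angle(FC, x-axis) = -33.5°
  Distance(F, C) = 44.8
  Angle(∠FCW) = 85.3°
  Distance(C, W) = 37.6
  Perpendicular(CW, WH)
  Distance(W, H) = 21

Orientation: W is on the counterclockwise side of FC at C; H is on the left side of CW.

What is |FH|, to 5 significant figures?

41.358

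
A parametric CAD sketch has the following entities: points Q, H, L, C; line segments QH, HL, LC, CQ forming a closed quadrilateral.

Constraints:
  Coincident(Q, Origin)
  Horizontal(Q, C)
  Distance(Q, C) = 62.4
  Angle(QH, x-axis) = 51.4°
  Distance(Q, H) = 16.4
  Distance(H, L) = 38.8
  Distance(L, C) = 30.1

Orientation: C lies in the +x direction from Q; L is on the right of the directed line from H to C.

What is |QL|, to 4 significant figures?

39.83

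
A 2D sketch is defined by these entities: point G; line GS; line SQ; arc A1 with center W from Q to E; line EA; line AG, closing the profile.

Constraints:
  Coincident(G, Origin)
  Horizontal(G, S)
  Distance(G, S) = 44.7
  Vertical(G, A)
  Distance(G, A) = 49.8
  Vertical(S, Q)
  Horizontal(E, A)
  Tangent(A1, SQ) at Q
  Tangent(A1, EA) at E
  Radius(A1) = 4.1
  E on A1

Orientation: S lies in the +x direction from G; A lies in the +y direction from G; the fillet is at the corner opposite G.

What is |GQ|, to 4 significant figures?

63.93

G is at the origin; G and S share the same y with |GS| = 44.7 and S on the +x side, so S = (44.70, 0.000). GA is vertical with |GA| = 49.8 and A on the +y side, so A = (0.000, 49.80). The virtual corner opposite G is at (44.70, 49.80). The tangent condition forces WQ to be normal to SQ and since A1 is tangent to EA there, WE ⟂ EA, with radius 4.1, so the center W sits 4.1 in from both sides at W = (40.60, 45.70). That places the tangent points at Q = (44.70, 45.70) on SQ and E = (40.60, 49.80) on EA. Then |GQ| = |Q − G| = 63.93.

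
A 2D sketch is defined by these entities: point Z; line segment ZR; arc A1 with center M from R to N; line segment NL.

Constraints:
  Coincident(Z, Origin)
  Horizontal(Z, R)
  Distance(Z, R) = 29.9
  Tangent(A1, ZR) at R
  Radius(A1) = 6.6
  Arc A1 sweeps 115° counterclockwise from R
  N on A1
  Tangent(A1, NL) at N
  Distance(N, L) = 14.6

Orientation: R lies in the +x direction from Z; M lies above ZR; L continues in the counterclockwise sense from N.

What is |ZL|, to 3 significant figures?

37.3

Z is at the origin; Z and R share the same y with |ZR| = 29.9 and R on the +x side, so R = (29.9, 0.00). A1 meets ZR tangentially, so MR is at right angles to ZR, so M = R + (0, 6.6) = (29.9, 6.60). On A1, R sits at bearing -90° from M; a 115° counterclockwise sweep puts N at bearing 25°, so N = M + 6.6·(cos 25°, sin 25°) = (35.9, 9.39). A1 meets NL tangentially, so MN is at right angles to NL, so NL runs along (−sin 25°, cos 25°); with |NL| = 14.6, L = (29.7, 22.6). Then |ZL| = |L − Z| = 37.3.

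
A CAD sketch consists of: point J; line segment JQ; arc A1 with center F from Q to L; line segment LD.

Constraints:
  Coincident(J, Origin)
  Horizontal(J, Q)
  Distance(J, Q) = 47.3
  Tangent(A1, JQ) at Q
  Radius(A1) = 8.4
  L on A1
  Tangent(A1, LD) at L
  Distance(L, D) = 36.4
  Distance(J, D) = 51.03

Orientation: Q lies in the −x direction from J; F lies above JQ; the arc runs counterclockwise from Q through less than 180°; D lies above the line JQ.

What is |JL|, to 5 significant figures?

39.676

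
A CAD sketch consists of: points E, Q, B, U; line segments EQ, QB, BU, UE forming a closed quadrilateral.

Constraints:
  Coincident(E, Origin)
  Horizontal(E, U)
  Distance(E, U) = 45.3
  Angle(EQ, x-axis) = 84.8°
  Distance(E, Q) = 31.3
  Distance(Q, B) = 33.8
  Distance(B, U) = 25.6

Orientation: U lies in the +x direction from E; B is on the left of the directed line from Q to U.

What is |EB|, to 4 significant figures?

42.99

E is at the origin; E and U share the same y with |EU| = 45.3 and U in +x, so U = (45.3, 0). EQ runs at 84.8° with |EQ| = 31.3, so Q = (2.837, 31.17). B is determined by |QB| = 33.8 and |BU| = 25.6 together: it lies at the intersection of circle(Q, 33.8) and circle(U, 25.6). With |QU| = 52.68, the foot of the radical line on QU is 30.96 from Q and the perpendicular offset is √(33.8² − 30.96²) = 13.56. Taking the left-of-QU solution: B = (35.82, 23.78).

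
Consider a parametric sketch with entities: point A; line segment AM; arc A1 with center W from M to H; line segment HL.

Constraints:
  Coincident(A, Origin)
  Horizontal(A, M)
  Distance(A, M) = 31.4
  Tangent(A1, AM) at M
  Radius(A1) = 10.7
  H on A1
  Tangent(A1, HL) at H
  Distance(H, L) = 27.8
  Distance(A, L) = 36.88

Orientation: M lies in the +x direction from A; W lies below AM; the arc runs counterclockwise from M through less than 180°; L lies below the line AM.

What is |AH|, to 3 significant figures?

22.5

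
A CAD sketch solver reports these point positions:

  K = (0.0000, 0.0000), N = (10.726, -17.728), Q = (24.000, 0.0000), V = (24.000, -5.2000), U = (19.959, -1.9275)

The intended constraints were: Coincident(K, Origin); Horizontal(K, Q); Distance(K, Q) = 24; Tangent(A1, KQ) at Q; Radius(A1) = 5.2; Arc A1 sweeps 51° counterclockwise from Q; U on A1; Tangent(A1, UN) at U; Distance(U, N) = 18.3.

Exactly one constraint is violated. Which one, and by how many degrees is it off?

Tangent(A1, UN) at U — off by 8.70°.

K = (0.00, 0.00) ✓; K.y = 0.00, Q.y = 0.00 ✓; |KQ| = 24.00 ✓; ∠(VQ, QK) = 90.00° ✓; |VQ| = 5.200 ✓; bearing(V→U) − bearing(V→Q) = 51.00° ✓; |VU| = 5.200 ✓; ∠(VU, UN) = 81.30° ✗; |UN| = 18.30 ✓.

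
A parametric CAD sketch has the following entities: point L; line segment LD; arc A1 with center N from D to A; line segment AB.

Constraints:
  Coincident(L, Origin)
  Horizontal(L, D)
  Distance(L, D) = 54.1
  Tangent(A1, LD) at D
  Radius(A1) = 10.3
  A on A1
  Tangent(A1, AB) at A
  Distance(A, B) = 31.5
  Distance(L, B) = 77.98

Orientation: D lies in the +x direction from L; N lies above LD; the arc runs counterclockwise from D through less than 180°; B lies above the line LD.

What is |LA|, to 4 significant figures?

65.11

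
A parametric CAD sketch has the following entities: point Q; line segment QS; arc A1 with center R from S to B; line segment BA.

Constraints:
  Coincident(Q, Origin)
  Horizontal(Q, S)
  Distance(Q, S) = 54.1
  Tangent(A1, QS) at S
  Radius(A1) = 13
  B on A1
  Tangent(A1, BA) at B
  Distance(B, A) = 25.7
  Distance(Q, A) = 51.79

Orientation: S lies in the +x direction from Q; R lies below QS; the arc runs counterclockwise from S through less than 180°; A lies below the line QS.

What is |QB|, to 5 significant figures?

42.682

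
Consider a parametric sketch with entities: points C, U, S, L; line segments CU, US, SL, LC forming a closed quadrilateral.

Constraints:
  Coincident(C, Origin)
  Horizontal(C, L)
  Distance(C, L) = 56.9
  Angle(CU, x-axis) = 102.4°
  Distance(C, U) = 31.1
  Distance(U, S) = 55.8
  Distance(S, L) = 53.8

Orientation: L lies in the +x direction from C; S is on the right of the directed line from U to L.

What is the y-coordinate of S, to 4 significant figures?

-23.34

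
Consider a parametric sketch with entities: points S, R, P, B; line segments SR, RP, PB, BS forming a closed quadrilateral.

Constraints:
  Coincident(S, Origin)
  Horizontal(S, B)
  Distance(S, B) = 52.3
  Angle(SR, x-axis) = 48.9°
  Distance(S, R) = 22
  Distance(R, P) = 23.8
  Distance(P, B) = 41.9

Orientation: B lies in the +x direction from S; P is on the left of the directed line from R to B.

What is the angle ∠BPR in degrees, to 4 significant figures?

72.02°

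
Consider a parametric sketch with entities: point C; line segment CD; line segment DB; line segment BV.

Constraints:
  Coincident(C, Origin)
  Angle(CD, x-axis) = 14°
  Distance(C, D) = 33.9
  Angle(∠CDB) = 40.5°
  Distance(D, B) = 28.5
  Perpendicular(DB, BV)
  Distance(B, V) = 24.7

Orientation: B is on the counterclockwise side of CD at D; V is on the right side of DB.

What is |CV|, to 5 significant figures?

46.796

C is at the origin; CD runs at 14.0° with length 33.9, so D = 33.9·(cos 14.0°, sin 14.0°) = (32.893, 8.2012). ∠CDB = 40.5°, so DB runs at 14.0° + (180° − 40.5°) = 153.50° from the x-axis; with |DB| = 28.5, B = D + 28.5·(cos 153.50°, sin 153.50°) = (7.3874, 20.918). DB is perpendicular to BV; with |BV| = 24.7 on the right of DB, V = B + 24.7·(0.44620, 0.89493) = (18.408, 43.023). Then |CV| = |V − C| = 46.796.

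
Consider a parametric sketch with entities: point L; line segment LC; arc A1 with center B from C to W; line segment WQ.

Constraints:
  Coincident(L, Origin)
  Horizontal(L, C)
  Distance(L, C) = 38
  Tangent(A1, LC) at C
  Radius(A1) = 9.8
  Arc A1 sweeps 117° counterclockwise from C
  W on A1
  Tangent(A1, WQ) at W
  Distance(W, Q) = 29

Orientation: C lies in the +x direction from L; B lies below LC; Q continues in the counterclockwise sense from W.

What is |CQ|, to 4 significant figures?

40.33

On A1, C sits at bearing 90° from B; a 117° counterclockwise sweep puts W at bearing 207°, so W = B + 9.8·(cos 207°, sin 207°) = (29.27, -14.25). Since A1 is tangent to WQ there, BW ⟂ WQ, so WQ runs along (−sin 207°, cos 207°); with |WQ| = 29.0, Q = (42.43, -40.09). Then |CQ| = |Q − C| = 40.33.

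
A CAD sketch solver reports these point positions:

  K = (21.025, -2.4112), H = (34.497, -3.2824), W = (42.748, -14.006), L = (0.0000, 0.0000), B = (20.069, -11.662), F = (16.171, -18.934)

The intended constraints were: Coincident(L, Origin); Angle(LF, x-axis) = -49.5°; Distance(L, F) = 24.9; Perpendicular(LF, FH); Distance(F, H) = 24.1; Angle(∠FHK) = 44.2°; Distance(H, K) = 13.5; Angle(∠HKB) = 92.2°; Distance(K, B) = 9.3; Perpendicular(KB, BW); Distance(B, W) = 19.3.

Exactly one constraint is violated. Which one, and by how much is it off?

Distance(B, W) = 19.3 — off by 3.50.

L = (0.00, 0.00) ✓; LF at -49.50° ✓; |LF| = 24.90 ✓; ∠(LF, FH) = 90.00° ✓; |FH| = 24.10 ✓; ∠FHK = 44.20° ✓; |HK| = 13.50 ✓; ∠HKB = 92.20° ✓; |KB| = 9.300 ✓; ∠(KB, BW) = 90.00° ✓; |BW| = 22.80 ✗.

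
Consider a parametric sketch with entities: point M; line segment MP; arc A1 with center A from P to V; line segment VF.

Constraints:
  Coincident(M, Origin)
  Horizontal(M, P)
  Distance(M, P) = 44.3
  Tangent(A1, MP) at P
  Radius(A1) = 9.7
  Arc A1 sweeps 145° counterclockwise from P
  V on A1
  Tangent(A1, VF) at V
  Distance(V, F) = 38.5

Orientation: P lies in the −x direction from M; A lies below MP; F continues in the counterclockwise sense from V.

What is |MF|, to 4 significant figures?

43.75

M is at the origin; MP is horizontal with |MP| = 44.3 and P on the −x side, so P = (-44.30, 0.000). The tangent condition forces AP to be normal to MP, so A = P + (0, -9.7) = (-44.30, -9.700). On A1, P sits at bearing 90° from A; a 145° counterclockwise sweep puts V at bearing 235°, so V = A + 9.7·(cos 235°, sin 235°) = (-49.86, -17.65). The tangent condition forces AV to be normal to VF, so VF runs along (−sin 235°, cos 235°); with |VF| = 38.5, F = (-18.33, -39.73). Then |MF| = |F − M| = 43.75.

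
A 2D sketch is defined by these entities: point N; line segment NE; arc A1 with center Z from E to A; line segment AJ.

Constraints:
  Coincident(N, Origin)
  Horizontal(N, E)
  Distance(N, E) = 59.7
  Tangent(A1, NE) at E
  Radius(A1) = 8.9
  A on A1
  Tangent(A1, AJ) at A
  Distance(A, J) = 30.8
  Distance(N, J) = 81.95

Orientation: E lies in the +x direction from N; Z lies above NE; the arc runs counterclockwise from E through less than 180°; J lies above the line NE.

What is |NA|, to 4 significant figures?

68.97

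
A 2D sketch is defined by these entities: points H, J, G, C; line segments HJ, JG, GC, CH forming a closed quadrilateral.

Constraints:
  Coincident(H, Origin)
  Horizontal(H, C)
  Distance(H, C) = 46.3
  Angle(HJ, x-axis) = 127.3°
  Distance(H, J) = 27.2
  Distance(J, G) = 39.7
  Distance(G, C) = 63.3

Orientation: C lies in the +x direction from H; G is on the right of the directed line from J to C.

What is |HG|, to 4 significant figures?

23.05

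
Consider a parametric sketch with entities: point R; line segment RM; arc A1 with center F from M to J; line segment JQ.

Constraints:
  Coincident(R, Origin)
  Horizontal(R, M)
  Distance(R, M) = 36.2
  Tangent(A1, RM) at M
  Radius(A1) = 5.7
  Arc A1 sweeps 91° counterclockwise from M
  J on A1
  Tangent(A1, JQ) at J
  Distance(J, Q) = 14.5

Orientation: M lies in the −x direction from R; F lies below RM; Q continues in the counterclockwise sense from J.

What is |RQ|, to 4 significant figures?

46.33

R is at the origin; R and M share the same y with |RM| = 36.2 and M on the −x side, so M = (-36.20, 0.000). The tangent condition forces FM to be normal to RM, so F = M + (0, -5.7) = (-36.20, -5.700). On A1, M sits at bearing 90° from F; a 91° counterclockwise sweep puts J at bearing 181°, so J = F + 5.7·(cos 181°, sin 181°) = (-41.90, -5.799). A1 meets JQ tangentially, so FJ is at right angles to JQ, so JQ runs along (−sin 181°, cos 181°); with |JQ| = 14.5, Q = (-41.65, -20.30). Then |RQ| = |Q − R| = 46.33.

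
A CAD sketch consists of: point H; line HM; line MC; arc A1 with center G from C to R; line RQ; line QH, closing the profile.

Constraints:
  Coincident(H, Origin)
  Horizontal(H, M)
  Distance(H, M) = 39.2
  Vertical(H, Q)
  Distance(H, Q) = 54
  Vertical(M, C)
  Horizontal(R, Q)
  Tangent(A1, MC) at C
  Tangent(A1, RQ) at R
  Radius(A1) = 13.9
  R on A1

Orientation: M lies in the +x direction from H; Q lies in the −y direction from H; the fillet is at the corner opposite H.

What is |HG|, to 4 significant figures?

47.41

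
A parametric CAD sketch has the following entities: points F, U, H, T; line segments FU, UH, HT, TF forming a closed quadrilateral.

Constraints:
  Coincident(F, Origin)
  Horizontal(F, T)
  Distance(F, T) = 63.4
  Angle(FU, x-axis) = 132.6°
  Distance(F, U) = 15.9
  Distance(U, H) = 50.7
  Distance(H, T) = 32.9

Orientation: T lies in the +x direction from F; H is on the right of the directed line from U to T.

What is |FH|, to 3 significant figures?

35.9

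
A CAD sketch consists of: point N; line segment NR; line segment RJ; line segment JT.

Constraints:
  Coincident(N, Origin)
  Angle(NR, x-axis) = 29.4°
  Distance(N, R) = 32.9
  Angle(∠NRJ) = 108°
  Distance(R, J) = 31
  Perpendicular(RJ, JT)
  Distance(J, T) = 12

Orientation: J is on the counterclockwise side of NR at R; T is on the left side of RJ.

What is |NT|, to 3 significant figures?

45.5

∠NRJ = 108.0°, so RJ runs at 29.4° + (180° − 108.0°) = 101° from the x-axis; with |RJ| = 31.0, J = R + 31.0·(cos 101°, sin 101°) = (22.5, 46.5). The perpendicularity gives JT at right angles to RJ; with |JT| = 12.0 on the left of RJ, T = J + 12.0·(-0.980, -0.198) = (10.8, 44.2). Then |NT| = |T − N| = 45.5.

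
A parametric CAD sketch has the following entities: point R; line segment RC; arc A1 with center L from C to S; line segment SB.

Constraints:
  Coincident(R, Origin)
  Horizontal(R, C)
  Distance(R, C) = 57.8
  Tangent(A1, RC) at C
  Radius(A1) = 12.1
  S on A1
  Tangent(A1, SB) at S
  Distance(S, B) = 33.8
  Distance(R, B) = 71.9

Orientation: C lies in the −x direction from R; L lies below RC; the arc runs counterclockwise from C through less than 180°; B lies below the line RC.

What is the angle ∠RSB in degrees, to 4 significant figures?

78.06°

R is at the origin; R and C share the same y with |RC| = 57.8 and C on the −x side, so C = (-57.80, 0.000). The tangent condition forces LC to be normal to RC, so L = C + (0, -12.1) = (-57.80, -12.10). Since LS ⟂ SB (tangency), |LB| = √(12.1² + 33.8²) = 35.90 regardless of where S sits on A1. So B lies on both circle(R, 71.9) and circle(L, 35.90); the below-RC intersection is B = (-53.74, -47.77). S is the foot of the tangent from B: S = (-68.66, -17.44).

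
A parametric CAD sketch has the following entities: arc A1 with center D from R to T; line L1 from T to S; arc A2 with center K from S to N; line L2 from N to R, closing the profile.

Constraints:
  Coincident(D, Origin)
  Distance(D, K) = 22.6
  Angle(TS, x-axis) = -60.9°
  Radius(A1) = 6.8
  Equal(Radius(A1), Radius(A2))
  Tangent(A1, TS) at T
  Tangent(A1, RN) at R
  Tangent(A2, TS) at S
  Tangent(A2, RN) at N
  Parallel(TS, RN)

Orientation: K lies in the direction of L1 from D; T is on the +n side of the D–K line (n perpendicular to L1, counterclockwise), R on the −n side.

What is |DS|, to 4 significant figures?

23.60

Tangency of A1 to both parallel lines with radius 6.8 puts T and R at D ± 6.8·n: T = (5.942, 3.307), R = (-5.942, -3.307). Equal radii place S and N the same way about K: S = K + 6.8·n = (16.93, -16.44), N = K − 6.8·n = (5.050, -23.05). Then |DS| = |S − D| = 23.60.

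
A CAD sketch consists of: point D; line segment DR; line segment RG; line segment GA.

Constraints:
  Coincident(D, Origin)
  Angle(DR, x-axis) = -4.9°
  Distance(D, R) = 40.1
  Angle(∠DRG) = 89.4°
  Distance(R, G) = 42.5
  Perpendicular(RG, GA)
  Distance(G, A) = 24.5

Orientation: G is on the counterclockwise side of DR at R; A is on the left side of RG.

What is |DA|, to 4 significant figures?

44.88

∠DRG = 89.4°, so RG runs at -4.9° + (180° − 89.4°) = 85.70° from the x-axis; with |RG| = 42.5, G = R + 42.5·(cos 85.70°, sin 85.70°) = (43.14, 38.96). RG ⟂ GA; with |GA| = 24.5 on the left of RG, A = G + 24.5·(-0.9972, 0.07498) = (18.71, 40.79). Then |DA| = |A − D| = 44.88.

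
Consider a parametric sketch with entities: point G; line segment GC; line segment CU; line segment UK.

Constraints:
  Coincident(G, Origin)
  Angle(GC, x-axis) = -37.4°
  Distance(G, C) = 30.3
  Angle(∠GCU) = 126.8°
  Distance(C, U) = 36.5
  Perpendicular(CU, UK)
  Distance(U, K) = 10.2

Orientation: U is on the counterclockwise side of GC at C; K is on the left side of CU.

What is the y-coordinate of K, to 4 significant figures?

1.349

G is at the origin; GC runs at -37.4° with length 30.3, so C = 30.3·(cos -37.4°, sin -37.4°) = (24.07, -18.40). ∠GCU = 126.8°, so CU runs at -37.4° + (180° − 126.8°) = 15.80° from the x-axis; with |CU| = 36.5, U = C + 36.5·(cos 15.80°, sin 15.80°) = (59.19, -8.465). The perpendicularity gives UK at right angles to CU; with |UK| = 10.2 on the left of CU, K = U + 10.2·(-0.2723, 0.9622) = (56.41, 1.349). So K.y = 1.349.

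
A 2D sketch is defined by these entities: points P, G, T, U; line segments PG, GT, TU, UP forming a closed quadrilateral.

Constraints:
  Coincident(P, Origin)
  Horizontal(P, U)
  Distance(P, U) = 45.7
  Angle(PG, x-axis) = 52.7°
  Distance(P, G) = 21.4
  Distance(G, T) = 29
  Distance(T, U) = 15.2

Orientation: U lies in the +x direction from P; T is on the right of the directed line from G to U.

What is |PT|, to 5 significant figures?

31.906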